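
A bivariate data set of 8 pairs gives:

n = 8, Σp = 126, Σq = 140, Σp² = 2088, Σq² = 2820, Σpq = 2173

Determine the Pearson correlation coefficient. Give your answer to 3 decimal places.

-0.164

r = (nΣpq − ΣpΣq) / √[(nΣp² − (Σp)²)(nΣq² − (Σq)²)]
Numerator: 8×2173 − 126×140 = -256
Denominator: √[(16704 − 15876)(22560 − 19600)] = √[828 × 2960] = 1565.5287
r = -256 / 1565.5287 ≈ -0.164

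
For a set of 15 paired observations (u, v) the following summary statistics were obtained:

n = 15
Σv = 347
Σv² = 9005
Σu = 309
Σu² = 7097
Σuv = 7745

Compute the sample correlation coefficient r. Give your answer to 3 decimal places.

r = (nΣuv − ΣuΣv) / √[(nΣu² − (Σu)²)(nΣv² − (Σv)²)]
Numerator: 15×7745 − 309×347 = 8952
Denominator: √[(106455 − 95481)(135075 − 120409)] = √[10974 × 14666] = 12686.3976
r = 8952 / 12686.3976 ≈ 0.706

0.706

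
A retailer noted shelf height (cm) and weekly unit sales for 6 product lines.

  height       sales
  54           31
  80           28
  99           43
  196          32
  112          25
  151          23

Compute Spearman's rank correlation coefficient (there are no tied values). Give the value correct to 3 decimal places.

Rank height: 1, 2, 3, 6, 4, 5
Rank sales: 4, 3, 6, 5, 2, 1
d = rank(height) − rank(sales): -3, -1, -3, 1, 2, 4; Σd² = 40
ρ = 1 − 6Σd² / [n(n²−1)] = 1 − 6×40 / (6×35) = 1 − 240/210 ≈ -0.143

-0.143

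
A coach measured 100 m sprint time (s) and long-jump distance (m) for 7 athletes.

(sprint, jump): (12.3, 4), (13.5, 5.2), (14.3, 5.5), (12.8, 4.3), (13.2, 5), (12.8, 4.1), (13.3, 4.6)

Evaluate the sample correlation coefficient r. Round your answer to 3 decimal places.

0.928

n = 7, Σx = 92.2, Σy = 32.7, Σx² = 1216.84, Σy² = 154.75, Σxy = 432.75
nΣxy − ΣxΣy = 3029.25 − 3014.94 = 14.31
nΣx² − (Σx)² = 8517.88 − 8500.84 = 17.04; nΣy² − (Σy)² = 1083.25 − 1069.29 = 13.96
r = 14.31 / √(17.04 × 13.96) = 14.31 / 15.4233 ≈ 0.928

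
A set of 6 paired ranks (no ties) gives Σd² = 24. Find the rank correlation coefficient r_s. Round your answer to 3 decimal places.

0.314

ρ = 1 − 6Σd² / [n(n²−1)] = 1 − 6×24 / (6×35)
  = 1 − 144/210 = 1 − 0.6857 ≈ 0.314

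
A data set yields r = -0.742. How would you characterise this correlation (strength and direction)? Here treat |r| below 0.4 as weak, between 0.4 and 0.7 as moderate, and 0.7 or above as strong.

r = -0.742 < 0 so the relationship is negative.
|r| = 0.742, which falls in the strong range.

strong negative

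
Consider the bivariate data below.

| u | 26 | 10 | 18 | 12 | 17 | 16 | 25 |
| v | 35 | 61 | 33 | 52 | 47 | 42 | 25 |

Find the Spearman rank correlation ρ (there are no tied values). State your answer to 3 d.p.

-0.857

Rank u: 7, 1, 5, 2, 4, 3, 6
Rank v: 3, 7, 2, 6, 5, 4, 1
d = rank(u) − rank(v): 4, -6, 3, -4, -1, -1, 5; Σd² = 104
ρ = 1 − 6Σd² / [n(n²−1)] = 1 − 6×104 / (7×48) = 1 − 624/336 ≈ -0.857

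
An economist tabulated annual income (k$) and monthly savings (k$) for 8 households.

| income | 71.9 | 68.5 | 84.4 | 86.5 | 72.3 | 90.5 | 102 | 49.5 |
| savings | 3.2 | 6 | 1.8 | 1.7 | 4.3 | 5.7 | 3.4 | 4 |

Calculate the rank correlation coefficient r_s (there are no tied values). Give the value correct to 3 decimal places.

Rank income: 3, 2, 5, 6, 4, 7, 8, 1
Rank savings: 3, 8, 2, 1, 6, 7, 4, 5
d = rank(income) − rank(savings): 0, -6, 3, 5, -2, 0, 4, -4; Σd² = 106
ρ = 1 − 6Σd² / [n(n²−1)] = 1 − 6×106 / (8×63) = 1 − 636/504 ≈ -0.262

-0.262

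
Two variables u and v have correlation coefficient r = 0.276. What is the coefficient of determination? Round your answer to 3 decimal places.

r² = (0.276)² = 0.076

0.076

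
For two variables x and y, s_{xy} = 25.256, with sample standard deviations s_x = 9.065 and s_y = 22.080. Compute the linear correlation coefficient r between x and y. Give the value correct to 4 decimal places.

r = Cov(x,y) / (s_x · s_y) = 25.256 / (9.065 × 22.080)
  = 25.256 / 200.1552 ≈ 0.1262

0.1262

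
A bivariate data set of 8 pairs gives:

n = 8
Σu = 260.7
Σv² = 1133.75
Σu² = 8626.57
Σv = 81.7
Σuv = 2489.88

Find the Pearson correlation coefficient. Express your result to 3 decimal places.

-0.871

r = (nΣuv − ΣuΣv) / √[(nΣu² − (Σu)²)(nΣv² − (Σv)²)]
Numerator: 8×2489.88 − 260.7×81.7 = -1380.15
Denominator: √[(69012.56 − 67964.49)(9070 − 6674.89)] = √[1048.07 × 2395.11] = 1584.3746
r = -1380.15 / 1584.3746 ≈ -0.871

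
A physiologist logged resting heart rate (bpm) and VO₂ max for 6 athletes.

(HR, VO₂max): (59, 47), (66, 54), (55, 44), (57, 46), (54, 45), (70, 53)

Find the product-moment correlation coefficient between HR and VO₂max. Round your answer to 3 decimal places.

n = 6, Σx = 361, Σy = 289, Σx² = 21927, Σy² = 14011, Σxy = 17519
nΣxy − ΣxΣy = 105114 − 104329 = 785
nΣx² − (Σx)² = 131562 − 130321 = 1241; nΣy² − (Σy)² = 84066 − 83521 = 545
r = 785 / √(1241 × 545) = 785 / 822.4020 ≈ 0.955

0.955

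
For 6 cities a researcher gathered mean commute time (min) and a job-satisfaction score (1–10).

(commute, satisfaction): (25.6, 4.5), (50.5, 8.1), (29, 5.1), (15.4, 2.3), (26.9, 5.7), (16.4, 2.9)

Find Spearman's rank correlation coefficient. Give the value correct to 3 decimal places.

Rank commute: 3, 6, 5, 1, 4, 2
Rank satisfaction: 3, 6, 4, 1, 5, 2
d = rank(commute) − rank(satisfaction): 0, 0, 1, 0, -1, 0; Σd² = 2
ρ = 1 − 6Σd² / [n(n²−1)] = 1 − 6×2 / (6×35) = 1 − 12/210 ≈ 0.943

0.943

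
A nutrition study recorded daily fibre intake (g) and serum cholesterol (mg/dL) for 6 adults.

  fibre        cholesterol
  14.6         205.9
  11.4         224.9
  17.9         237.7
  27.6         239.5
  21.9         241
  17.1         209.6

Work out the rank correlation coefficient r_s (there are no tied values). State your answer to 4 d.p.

Rank fibre: 2, 1, 4, 6, 5, 3
Rank cholesterol: 1, 3, 4, 5, 6, 2
d = rank(fibre) − rank(cholesterol): 1, -2, 0, 1, -1, 1; Σd² = 8
ρ = 1 − 6Σd² / [n(n²−1)] = 1 − 6×8 / (6×35) = 1 − 48/210 ≈ 0.7714

0.7714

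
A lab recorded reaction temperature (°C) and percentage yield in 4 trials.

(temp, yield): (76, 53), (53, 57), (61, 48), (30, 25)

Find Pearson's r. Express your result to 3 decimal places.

0.803

n = 4, Σx = 220, Σy = 183, Σx² = 13206, Σy² = 8987, Σxy = 10727
nΣxy − ΣxΣy = 42908 − 40260 = 2648
nΣx² − (Σx)² = 52824 − 48400 = 4424; nΣy² − (Σy)² = 35948 − 33489 = 2459
r = 2648 / √(4424 × 2459) = 2648 / 3298.2747 ≈ 0.803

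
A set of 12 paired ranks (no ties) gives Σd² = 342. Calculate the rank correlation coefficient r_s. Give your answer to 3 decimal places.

-0.196

ρ = 1 − 6Σd² / [n(n²−1)] = 1 − 6×342 / (12×143)
  = 1 − 2052/1716 = 1 − 1.1958 ≈ -0.196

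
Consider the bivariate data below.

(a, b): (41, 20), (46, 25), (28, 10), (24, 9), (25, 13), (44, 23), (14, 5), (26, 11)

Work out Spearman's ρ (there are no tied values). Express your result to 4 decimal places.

Rank a: 6, 8, 5, 2, 3, 7, 1, 4
Rank b: 6, 8, 3, 2, 5, 7, 1, 4
d = rank(a) − rank(b): 0, 0, 2, 0, -2, 0, 0, 0; Σd² = 8
ρ = 1 − 6Σd² / [n(n²−1)] = 1 − 6×8 / (8×63) = 1 − 48/504 ≈ 0.9048

0.9048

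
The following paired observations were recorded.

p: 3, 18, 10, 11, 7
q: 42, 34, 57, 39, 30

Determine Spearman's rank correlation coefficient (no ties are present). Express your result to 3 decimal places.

-0.200

Rank p: 1, 5, 3, 4, 2
Rank q: 4, 2, 5, 3, 1
d = rank(p) − rank(q): -3, 3, -2, 1, 1; Σd² = 24
ρ = 1 − 6Σd² / [n(n²−1)] = 1 − 6×24 / (5×24) = 1 − 144/120 ≈ -0.200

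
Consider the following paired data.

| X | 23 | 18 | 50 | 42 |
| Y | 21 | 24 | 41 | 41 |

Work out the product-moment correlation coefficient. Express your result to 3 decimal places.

n = 4, ΣX = 133, ΣY = 127, ΣX² = 5117, ΣY² = 4379, ΣXY = 4687
nΣXY − ΣXΣY = 18748 − 16891 = 1857
nΣX² − (ΣX)² = 20468 − 17689 = 2779; nΣY² − (ΣY)² = 17516 − 16129 = 1387
r = 1857 / √(2779 × 1387) = 1857 / 1963.2812 ≈ 0.946

0.946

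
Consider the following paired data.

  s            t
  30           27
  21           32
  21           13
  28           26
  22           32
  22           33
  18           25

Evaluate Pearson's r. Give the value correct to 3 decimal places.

0.069

n = 7, Σs = 162, Σt = 188, Σs² = 3858, Σt² = 5336, Σst = 4363
nΣst − ΣsΣt = 30541 − 30456 = 85
nΣs² − (Σs)² = 27006 − 26244 = 762; nΣt² − (Σt)² = 37352 − 35344 = 2008
r = 85 / √(762 × 2008) = 85 / 1236.9705 ≈ 0.069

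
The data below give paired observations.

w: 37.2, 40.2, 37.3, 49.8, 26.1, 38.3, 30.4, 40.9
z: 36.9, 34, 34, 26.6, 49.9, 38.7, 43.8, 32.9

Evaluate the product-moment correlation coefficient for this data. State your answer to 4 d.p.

n = 8, Σw = 300.2, Σz = 296.8, Σw² = 11616.28, Σz² = 11369.72, Σwz = 10794.09
nΣwz − ΣwΣz = 86352.72 − 89099.36 = -2746.64
nΣw² − (Σw)² = 92930.24 − 90120.04 = 2810.2; nΣz² − (Σz)² = 90957.76 − 88090.24 = 2867.52
r = -2746.64 / √(2810.2 × 2867.52) = -2746.64 / 2838.7153 ≈ -0.9676

-0.9676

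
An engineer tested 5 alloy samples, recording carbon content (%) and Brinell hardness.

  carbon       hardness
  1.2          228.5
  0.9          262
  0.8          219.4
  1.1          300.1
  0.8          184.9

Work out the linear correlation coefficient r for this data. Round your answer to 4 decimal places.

0.5164

n = 5, Σx = 4.8, Σy = 1194.9, Σx² = 4.74, Σy² = 293240.63, Σxy = 1163.55
nΣxy − ΣxΣy = 5817.75 − 5735.52 = 82.23
nΣx² − (Σx)² = 23.7 − 23.04 = 0.66; nΣy² − (Σy)² = 1466203.15 − 1427786.01 = 38417.14
r = 82.23 / √(0.66 × 38417.14) = 82.23 / 159.2335 ≈ 0.5164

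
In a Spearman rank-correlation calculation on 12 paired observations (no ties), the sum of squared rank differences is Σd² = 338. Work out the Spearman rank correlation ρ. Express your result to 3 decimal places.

-0.182

ρ = 1 − 6Σd² / [n(n²−1)] = 1 − 6×338 / (12×143)
  = 1 − 2028/1716 = 1 − 1.1818 ≈ -0.182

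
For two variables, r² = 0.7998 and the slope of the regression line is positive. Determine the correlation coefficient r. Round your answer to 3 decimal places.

|r| = √0.7998 = 0.894
The association is positive, so r = 0.894.

0.894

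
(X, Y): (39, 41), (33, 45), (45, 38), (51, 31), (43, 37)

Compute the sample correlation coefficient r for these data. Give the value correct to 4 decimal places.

n = 5, ΣX = 211, ΣY = 192, ΣX² = 9085, ΣY² = 7480, ΣXY = 7966
nΣXY − ΣXΣY = 39830 − 40512 = -682
nΣX² − (ΣX)² = 45425 − 44521 = 904; nΣY² − (ΣY)² = 37400 − 36864 = 536
r = -682 / √(904 × 536) = -682 / 696.0919 ≈ -0.9798

-0.9798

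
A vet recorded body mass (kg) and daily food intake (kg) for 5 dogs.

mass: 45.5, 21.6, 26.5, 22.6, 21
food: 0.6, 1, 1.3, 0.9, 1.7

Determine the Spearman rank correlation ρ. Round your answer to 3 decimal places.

-0.700

Rank mass: 5, 2, 4, 3, 1
Rank food: 1, 3, 4, 2, 5
d = rank(mass) − rank(food): 4, -1, 0, 1, -4; Σd² = 34
ρ = 1 − 6Σd² / [n(n²−1)] = 1 − 6×34 / (5×24) = 1 − 204/120 ≈ -0.700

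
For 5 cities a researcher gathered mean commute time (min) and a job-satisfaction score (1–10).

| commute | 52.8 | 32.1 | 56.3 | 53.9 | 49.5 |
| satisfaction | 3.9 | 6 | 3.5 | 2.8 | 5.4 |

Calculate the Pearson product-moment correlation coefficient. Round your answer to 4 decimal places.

-0.8254

n = 5, Σx = 244.6, Σy = 21.6, Σx² = 12343.4, Σy² = 100.46, Σxy = 1013.79
nΣxy − ΣxΣy = 5068.95 − 5283.36 = -214.41
nΣx² − (Σx)² = 61717 − 59829.16 = 1887.84; nΣy² − (Σy)² = 502.3 − 466.56 = 35.74
r = -214.41 / √(1887.84 × 35.74) = -214.41 / 259.7526 ≈ -0.8254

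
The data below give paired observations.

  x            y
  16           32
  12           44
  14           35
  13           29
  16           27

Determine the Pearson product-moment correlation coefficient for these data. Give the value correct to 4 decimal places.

-0.6803

n = 5, Σx = 71, Σy = 167, Σx² = 1021, Σy² = 5755, Σxy = 2339
nΣxy − ΣxΣy = 11695 − 11857 = -162
nΣx² − (Σx)² = 5105 − 5041 = 64; nΣy² − (Σy)² = 28775 − 27889 = 886
r = -162 / √(64 × 886) = -162 / 238.1260 ≈ -0.6803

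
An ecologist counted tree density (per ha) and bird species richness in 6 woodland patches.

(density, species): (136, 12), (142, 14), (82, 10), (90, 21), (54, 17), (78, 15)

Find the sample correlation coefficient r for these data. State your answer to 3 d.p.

-0.320

n = 6, Σx = 582, Σy = 89, Σx² = 62484, Σy² = 1395, Σxy = 8418
nΣxy − ΣxΣy = 50508 − 51798 = -1290
nΣx² − (Σx)² = 374904 − 338724 = 36180; nΣy² − (Σy)² = 8370 − 7921 = 449
r = -1290 / √(36180 × 449) = -1290 / 4030.4863 ≈ -0.320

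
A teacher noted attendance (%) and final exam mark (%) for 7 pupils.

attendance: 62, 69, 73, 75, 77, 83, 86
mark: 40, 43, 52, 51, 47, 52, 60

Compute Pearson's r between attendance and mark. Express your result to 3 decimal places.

0.889

n = 7, Σx = 525, Σy = 345, Σx² = 39773, Σy² = 17267, Σxy = 26163
nΣxy − ΣxΣy = 183141 − 181125 = 2016
nΣx² − (Σx)² = 278411 − 275625 = 2786; nΣy² − (Σy)² = 120869 − 119025 = 1844
r = 2016 / √(2786 × 1844) = 2016 / 2266.5798 ≈ 0.889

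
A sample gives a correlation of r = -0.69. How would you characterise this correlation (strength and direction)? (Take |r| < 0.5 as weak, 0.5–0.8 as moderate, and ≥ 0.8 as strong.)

moderate negative

r = -0.69 < 0 so the relationship is negative.
|r| = 0.69, which falls in the moderate range.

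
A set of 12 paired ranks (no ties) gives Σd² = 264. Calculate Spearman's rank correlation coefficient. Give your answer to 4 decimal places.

ρ = 1 − 6Σd² / [n(n²−1)] = 1 − 6×264 / (12×143)
  = 1 − 1584/1716 = 1 − 0.92308 ≈ 0.0769

0.0769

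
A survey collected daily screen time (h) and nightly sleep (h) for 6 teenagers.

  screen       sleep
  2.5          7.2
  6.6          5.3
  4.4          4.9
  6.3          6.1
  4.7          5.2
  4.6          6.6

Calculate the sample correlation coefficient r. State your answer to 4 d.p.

n = 6, Σx = 29.1, Σy = 35.3, Σx² = 152.11, Σy² = 211.75, Σxy = 167.77
nΣxy − ΣxΣy = 1006.62 − 1027.23 = -20.61
nΣx² − (Σx)² = 912.66 − 846.81 = 65.85; nΣy² − (Σy)² = 1270.5 − 1246.09 = 24.41
r = -20.61 / √(65.85 × 24.41) = -20.61 / 40.0924 ≈ -0.5141

-0.5141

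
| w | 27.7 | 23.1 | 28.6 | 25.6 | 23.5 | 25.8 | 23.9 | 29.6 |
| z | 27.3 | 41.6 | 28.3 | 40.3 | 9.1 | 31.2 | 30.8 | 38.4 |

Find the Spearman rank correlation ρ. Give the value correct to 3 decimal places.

-0.143

Rank w: 6, 1, 7, 4, 2, 5, 3, 8
Rank z: 2, 8, 3, 7, 1, 5, 4, 6
d = rank(w) − rank(z): 4, -7, 4, -3, 1, 0, -1, 2; Σd² = 96
ρ = 1 − 6Σd² / [n(n²−1)] = 1 − 6×96 / (8×63) = 1 − 576/504 ≈ -0.143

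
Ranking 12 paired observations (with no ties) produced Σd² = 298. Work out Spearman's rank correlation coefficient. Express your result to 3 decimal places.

ρ = 1 − 6Σd² / [n(n²−1)] = 1 − 6×298 / (12×143)
  = 1 − 1788/1716 = 1 − 1.0420 ≈ -0.042

-0.042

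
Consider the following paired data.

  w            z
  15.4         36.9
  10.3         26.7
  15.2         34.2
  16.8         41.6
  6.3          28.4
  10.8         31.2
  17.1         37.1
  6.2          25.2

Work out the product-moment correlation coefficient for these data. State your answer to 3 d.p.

0.910

n = 8, Σw = 98.1, Σz = 261.3, Σw² = 1343.71, Σz² = 8766.15, Σwz = 3368.52
nΣwz − ΣwΣz = 26948.16 − 25633.53 = 1314.63
nΣw² − (Σw)² = 10749.68 − 9623.61 = 1126.07; nΣz² − (Σz)² = 70129.2 − 68277.69 = 1851.51
r = 1314.63 / √(1126.07 × 1851.51) = 1314.63 / 1443.9286 ≈ 0.910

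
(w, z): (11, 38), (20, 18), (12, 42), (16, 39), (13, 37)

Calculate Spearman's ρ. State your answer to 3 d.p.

Rank w: 1, 5, 2, 4, 3
Rank z: 3, 1, 5, 4, 2
d = rank(w) − rank(z): -2, 4, -3, 0, 1; Σd² = 30
ρ = 1 − 6Σd² / [n(n²−1)] = 1 − 6×30 / (5×24) = 1 − 180/120 ≈ -0.500

-0.500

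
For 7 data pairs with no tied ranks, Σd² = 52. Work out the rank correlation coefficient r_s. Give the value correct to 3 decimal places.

0.071

ρ = 1 − 6Σd² / [n(n²−1)] = 1 − 6×52 / (7×48)
  = 1 − 312/336 = 1 − 0.9286 ≈ 0.071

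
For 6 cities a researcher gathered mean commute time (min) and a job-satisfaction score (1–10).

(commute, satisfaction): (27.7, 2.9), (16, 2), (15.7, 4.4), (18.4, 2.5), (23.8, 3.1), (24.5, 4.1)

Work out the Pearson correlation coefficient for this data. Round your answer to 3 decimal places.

n = 6, Σx = 126.1, Σy = 19, Σx² = 2775.03, Σy² = 64.44, Σxy = 401.64
nΣxy − ΣxΣy = 2409.84 − 2395.9 = 13.94
nΣx² − (Σx)² = 16650.18 − 15901.21 = 748.97; nΣy² − (Σy)² = 386.64 − 361 = 25.64
r = 13.94 / √(748.97 × 25.64) = 13.94 / 138.5770 ≈ 0.101

0.101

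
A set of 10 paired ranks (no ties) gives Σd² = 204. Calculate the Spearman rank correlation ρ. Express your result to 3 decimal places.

-0.236

ρ = 1 − 6Σd² / [n(n²−1)] = 1 − 6×204 / (10×99)
  = 1 − 1224/990 = 1 − 1.2364 ≈ -0.236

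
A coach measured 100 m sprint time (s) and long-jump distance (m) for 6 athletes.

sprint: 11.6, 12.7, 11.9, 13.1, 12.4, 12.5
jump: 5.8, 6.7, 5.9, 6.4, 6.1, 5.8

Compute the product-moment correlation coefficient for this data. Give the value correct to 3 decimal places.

0.709

n = 6, Σx = 74.2, Σy = 36.7, Σx² = 919.08, Σy² = 225.15, Σxy = 454.56
nΣxy − ΣxΣy = 2727.36 − 2723.14 = 4.22
nΣx² − (Σx)² = 5514.48 − 5505.64 = 8.84; nΣy² − (Σy)² = 1350.9 − 1346.89 = 4.01
r = 4.22 / √(8.84 × 4.01) = 4.22 / 5.9539 ≈ 0.709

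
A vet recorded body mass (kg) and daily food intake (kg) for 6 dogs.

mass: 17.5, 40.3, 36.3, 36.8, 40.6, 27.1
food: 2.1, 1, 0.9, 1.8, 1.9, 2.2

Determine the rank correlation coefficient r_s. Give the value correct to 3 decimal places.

-0.429

Rank mass: 1, 5, 3, 4, 6, 2
Rank food: 5, 2, 1, 3, 4, 6
d = rank(mass) − rank(food): -4, 3, 2, 1, 2, -4; Σd² = 50
ρ = 1 − 6Σd² / [n(n²−1)] = 1 − 6×50 / (6×35) = 1 − 300/210 ≈ -0.429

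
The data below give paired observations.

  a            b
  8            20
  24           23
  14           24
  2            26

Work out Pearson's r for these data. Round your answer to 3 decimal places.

-0.227

n = 4, Σa = 48, Σb = 93, Σa² = 840, Σb² = 2181, Σab = 1100
nΣab − ΣaΣb = 4400 − 4464 = -64
nΣa² − (Σa)² = 3360 − 2304 = 1056; nΣb² − (Σb)² = 8724 − 8649 = 75
r = -64 / √(1056 × 75) = -64 / 281.4249 ≈ -0.227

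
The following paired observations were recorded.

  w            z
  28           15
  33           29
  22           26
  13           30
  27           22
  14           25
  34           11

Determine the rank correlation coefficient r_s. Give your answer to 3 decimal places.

Rank w: 5, 6, 3, 1, 4, 2, 7
Rank z: 2, 6, 5, 7, 3, 4, 1
d = rank(w) − rank(z): 3, 0, -2, -6, 1, -2, 6; Σd² = 90
ρ = 1 − 6Σd² / [n(n²−1)] = 1 − 6×90 / (7×48) = 1 − 540/336 ≈ -0.607

-0.607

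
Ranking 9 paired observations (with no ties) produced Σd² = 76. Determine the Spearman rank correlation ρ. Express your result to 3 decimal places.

0.367

ρ = 1 − 6Σd² / [n(n²−1)] = 1 − 6×76 / (9×80)
  = 1 − 456/720 = 1 − 0.6333 ≈ 0.367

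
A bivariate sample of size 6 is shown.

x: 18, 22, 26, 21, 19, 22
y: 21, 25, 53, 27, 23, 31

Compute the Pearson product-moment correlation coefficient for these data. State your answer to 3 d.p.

n = 6, Σx = 128, Σy = 180, Σx² = 2770, Σy² = 6094, Σxy = 3992
nΣxy − ΣxΣy = 23952 − 23040 = 912
nΣx² − (Σx)² = 16620 − 16384 = 236; nΣy² − (Σy)² = 36564 − 32400 = 4164
r = 912 / √(236 × 4164) = 912 / 991.3143 ≈ 0.920

0.920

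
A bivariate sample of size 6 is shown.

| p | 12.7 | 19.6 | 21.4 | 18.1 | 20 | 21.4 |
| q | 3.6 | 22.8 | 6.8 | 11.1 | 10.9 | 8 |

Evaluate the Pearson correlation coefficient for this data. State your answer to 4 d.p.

n = 6, Σp = 113.2, Σq = 63.2, Σp² = 2188.98, Σq² = 885.06, Σpq = 1228.23
nΣpq − ΣpΣq = 7369.38 − 7154.24 = 215.14
nΣp² − (Σp)² = 13133.88 − 12814.24 = 319.64; nΣq² − (Σq)² = 5310.36 − 3994.24 = 1316.12
r = 215.14 / √(319.64 × 1316.12) = 215.14 / 648.6020 ≈ 0.3317

0.3317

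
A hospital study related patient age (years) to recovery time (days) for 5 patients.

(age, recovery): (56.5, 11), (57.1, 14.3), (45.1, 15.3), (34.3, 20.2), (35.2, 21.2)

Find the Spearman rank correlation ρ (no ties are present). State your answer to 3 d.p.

-0.800

Rank age: 4, 5, 3, 1, 2
Rank recovery: 1, 2, 3, 4, 5
d = rank(age) − rank(recovery): 3, 3, 0, -3, -3; Σd² = 36
ρ = 1 − 6Σd² / [n(n²−1)] = 1 − 6×36 / (5×24) = 1 − 216/120 ≈ -0.800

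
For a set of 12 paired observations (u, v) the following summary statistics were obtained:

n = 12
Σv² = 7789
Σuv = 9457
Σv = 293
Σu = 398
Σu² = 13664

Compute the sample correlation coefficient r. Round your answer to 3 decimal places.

r = (nΣuv − ΣuΣv) / √[(nΣu² − (Σu)²)(nΣv² − (Σv)²)]
Numerator: 12×9457 − 398×293 = -3130
Denominator: √[(163968 − 158404)(93468 − 85849)] = √[5564 × 7619] = 6510.9228
r = -3130 / 6510.9228 ≈ -0.481

-0.481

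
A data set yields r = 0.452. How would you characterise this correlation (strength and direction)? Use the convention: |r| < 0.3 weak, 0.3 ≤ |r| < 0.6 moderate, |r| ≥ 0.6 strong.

moderate positive

r = 0.452 > 0 so the relationship is positive.
|r| = 0.452, which falls in the moderate range.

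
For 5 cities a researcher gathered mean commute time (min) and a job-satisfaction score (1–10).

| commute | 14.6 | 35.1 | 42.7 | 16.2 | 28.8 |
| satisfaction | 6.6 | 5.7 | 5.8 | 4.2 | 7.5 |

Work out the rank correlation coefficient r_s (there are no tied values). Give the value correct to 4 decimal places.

-0.1000

Rank commute: 1, 4, 5, 2, 3
Rank satisfaction: 4, 2, 3, 1, 5
d = rank(commute) − rank(satisfaction): -3, 2, 2, 1, -2; Σd² = 22
ρ = 1 − 6Σd² / [n(n²−1)] = 1 − 6×22 / (5×24) = 1 − 132/120 ≈ -0.1000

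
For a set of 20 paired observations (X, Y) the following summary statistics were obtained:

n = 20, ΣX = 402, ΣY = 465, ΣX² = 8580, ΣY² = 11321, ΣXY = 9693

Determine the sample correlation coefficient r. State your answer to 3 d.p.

r = (nΣXY − ΣXΣY) / √[(nΣX² − (ΣX)²)(nΣY² − (ΣY)²)]
Numerator: 20×9693 − 402×465 = 6930
Denominator: √[(171600 − 161604)(226420 − 216225)] = √[9996 × 10195] = 10095.0097
r = 6930 / 10095.0097 ≈ 0.686

0.686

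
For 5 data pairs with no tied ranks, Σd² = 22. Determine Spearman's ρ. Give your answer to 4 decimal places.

ρ = 1 − 6Σd² / [n(n²−1)] = 1 − 6×22 / (5×24)
  = 1 − 132/120 = 1 − 1.10000 ≈ -0.1000

-0.1000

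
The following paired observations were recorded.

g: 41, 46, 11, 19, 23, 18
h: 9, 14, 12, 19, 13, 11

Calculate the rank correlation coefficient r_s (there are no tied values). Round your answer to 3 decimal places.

0.143

Rank g: 5, 6, 1, 3, 4, 2
Rank h: 1, 5, 3, 6, 4, 2
d = rank(g) − rank(h): 4, 1, -2, -3, 0, 0; Σd² = 30
ρ = 1 − 6Σd² / [n(n²−1)] = 1 − 6×30 / (6×35) = 1 − 180/210 ≈ 0.143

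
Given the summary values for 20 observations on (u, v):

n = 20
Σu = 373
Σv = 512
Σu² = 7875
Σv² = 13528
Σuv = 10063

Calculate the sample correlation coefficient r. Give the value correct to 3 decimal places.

r = (nΣuv − ΣuΣv) / √[(nΣu² − (Σu)²)(nΣv² − (Σv)²)]
Numerator: 20×10063 − 373×512 = 10284
Denominator: √[(157500 − 139129)(270560 − 262144)] = √[18371 × 8416] = 12434.2405
r = 10284 / 12434.2405 ≈ 0.827

0.827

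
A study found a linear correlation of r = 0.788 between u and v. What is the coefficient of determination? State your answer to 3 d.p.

r² = (0.788)² = 0.621

0.621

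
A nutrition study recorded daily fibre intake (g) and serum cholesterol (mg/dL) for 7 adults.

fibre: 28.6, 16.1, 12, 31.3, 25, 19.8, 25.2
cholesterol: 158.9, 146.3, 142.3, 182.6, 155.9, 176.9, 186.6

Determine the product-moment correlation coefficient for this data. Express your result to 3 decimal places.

n = 7, Σx = 158, Σy = 1149.5, Σx² = 3852.94, Σy² = 190662.93, Σxy = 26425.39
nΣxy − ΣxΣy = 184977.73 − 181621 = 3356.73
nΣx² − (Σx)² = 26970.58 − 24964 = 2006.58; nΣy² − (Σy)² = 1334640.51 − 1321350.25 = 13290.26
r = 3356.73 / √(2006.58 × 13290.26) = 3356.73 / 5164.1040 ≈ 0.650

0.650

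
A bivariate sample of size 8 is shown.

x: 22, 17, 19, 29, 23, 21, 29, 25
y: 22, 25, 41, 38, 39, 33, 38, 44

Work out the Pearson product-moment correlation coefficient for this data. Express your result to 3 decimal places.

n = 8, Σx = 185, Σy = 280, Σx² = 4411, Σy² = 10224, Σxy = 6582
nΣxy − ΣxΣy = 52656 − 51800 = 856
nΣx² − (Σx)² = 35288 − 34225 = 1063; nΣy² − (Σy)² = 81792 − 78400 = 3392
r = 856 / √(1063 × 3392) = 856 / 1898.8670 ≈ 0.451

0.451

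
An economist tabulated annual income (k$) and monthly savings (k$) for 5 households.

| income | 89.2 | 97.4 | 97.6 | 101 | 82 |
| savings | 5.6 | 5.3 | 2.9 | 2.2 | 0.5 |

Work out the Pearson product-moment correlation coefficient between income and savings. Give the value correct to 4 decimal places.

n = 5, Σx = 467.2, Σy = 16.5, Σx² = 43894.16, Σy² = 72.95, Σxy = 1561.98
nΣxy − ΣxΣy = 7809.9 − 7708.8 = 101.1
nΣx² − (Σx)² = 219470.8 − 218275.84 = 1194.96; nΣy² − (Σy)² = 364.75 − 272.25 = 92.5
r = 101.1 / √(1194.96 × 92.5) = 101.1 / 332.4662 ≈ 0.3041

0.3041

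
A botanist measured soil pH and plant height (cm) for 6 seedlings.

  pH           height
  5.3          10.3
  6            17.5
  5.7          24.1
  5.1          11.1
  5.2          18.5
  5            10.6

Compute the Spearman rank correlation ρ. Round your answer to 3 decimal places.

0.429

Rank pH: 4, 6, 5, 2, 3, 1
Rank height: 1, 4, 6, 3, 5, 2
d = rank(pH) − rank(height): 3, 2, -1, -1, -2, -1; Σd² = 20
ρ = 1 − 6Σd² / [n(n²−1)] = 1 − 6×20 / (6×35) = 1 − 120/210 ≈ 0.429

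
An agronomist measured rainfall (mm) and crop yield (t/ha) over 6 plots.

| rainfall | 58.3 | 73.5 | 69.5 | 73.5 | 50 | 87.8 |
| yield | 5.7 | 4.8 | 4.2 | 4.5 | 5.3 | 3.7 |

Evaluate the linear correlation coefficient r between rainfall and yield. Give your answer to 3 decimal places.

-0.865

n = 6, Σx = 412.6, Σy = 28.2, Σx² = 29242.48, Σy² = 135.2, Σxy = 1897.62
nΣxy − ΣxΣy = 11385.72 − 11635.32 = -249.6
nΣx² − (Σx)² = 175454.88 − 170238.76 = 5216.12; nΣy² − (Σy)² = 811.2 − 795.24 = 15.96
r = -249.6 / √(5216.12 × 15.96) = -249.6 / 288.5295 ≈ -0.865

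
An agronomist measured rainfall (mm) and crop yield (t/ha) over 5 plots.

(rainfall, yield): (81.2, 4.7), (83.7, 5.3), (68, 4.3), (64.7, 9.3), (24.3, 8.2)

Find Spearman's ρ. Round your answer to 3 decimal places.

-0.500

Rank rainfall: 4, 5, 3, 2, 1
Rank yield: 2, 3, 1, 5, 4
d = rank(rainfall) − rank(yield): 2, 2, 2, -3, -3; Σd² = 30
ρ = 1 − 6Σd² / [n(n²−1)] = 1 − 6×30 / (5×24) = 1 − 180/120 ≈ -0.500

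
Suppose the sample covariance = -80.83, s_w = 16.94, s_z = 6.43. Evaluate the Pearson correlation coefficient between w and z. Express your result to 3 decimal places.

r = Cov(w,z) / (s_w · s_z) = -80.83 / (16.94 × 6.43)
  = -80.83 / 108.9242 ≈ -0.742

-0.742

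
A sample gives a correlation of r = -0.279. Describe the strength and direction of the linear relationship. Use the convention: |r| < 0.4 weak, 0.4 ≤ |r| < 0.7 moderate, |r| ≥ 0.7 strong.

r = -0.279 < 0 so the relationship is negative.
|r| = 0.279, which falls in the weak range.

weak negative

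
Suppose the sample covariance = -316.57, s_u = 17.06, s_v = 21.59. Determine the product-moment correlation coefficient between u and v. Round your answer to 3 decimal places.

r = Cov(u,v) / (s_u · s_v) = -316.57 / (17.06 × 21.59)
  = -316.57 / 368.3254 ≈ -0.859

-0.859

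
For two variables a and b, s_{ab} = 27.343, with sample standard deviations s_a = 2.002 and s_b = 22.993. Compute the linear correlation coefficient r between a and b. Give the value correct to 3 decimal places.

r = Cov(a,b) / (s_a · s_b) = 27.343 / (2.002 × 22.993)
  = 27.343 / 46.0320 ≈ 0.594

0.594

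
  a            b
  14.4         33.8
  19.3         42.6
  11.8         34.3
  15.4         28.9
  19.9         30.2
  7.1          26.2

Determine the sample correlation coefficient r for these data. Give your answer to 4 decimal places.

n = 6, Σa = 87.9, Σb = 196, Σa² = 1402.67, Σb² = 6567.38, Σab = 2945.7
nΣab − ΣaΣb = 17674.2 − 17228.4 = 445.8
nΣa² − (Σa)² = 8416.02 − 7726.41 = 689.61; nΣb² − (Σb)² = 39404.28 − 38416 = 988.28
r = 445.8 / √(689.61 × 988.28) = 445.8 / 825.5470 ≈ 0.5400

0.5400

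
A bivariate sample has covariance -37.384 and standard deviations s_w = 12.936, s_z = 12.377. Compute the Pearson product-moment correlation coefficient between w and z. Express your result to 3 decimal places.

r = Cov(w,z) / (s_w · s_z) = -37.384 / (12.936 × 12.377)
  = -37.384 / 160.1089 ≈ -0.233

-0.233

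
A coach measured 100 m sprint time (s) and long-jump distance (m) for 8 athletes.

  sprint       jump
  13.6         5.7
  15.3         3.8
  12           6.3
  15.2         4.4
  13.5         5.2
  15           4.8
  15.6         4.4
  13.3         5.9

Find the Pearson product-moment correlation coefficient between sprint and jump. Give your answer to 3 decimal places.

-0.932

n = 8, Σx = 113.5, Σy = 40.5, Σx² = 1621.59, Σy² = 210.23, Σxy = 567.45
nΣxy − ΣxΣy = 4539.6 − 4596.75 = -57.15
nΣx² − (Σx)² = 12972.72 − 12882.25 = 90.47; nΣy² − (Σy)² = 1681.84 − 1640.25 = 41.59
r = -57.15 / √(90.47 × 41.59) = -57.15 / 61.3404 ≈ -0.932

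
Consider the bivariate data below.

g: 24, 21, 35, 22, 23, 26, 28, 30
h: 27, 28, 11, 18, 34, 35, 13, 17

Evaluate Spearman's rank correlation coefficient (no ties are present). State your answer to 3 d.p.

-0.619

Rank g: 4, 1, 8, 2, 3, 5, 6, 7
Rank h: 5, 6, 1, 4, 7, 8, 2, 3
d = rank(g) − rank(h): -1, -5, 7, -2, -4, -3, 4, 4; Σd² = 136
ρ = 1 − 6Σd² / [n(n²−1)] = 1 − 6×136 / (8×63) = 1 − 816/504 ≈ -0.619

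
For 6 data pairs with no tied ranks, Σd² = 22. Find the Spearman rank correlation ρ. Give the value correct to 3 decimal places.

ρ = 1 − 6Σd² / [n(n²−1)] = 1 − 6×22 / (6×35)
  = 1 − 132/210 = 1 − 0.6286 ≈ 0.371

0.371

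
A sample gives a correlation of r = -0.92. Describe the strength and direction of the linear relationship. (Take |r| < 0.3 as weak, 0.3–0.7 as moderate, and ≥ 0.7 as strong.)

r = -0.92 < 0 so the relationship is negative.
|r| = 0.92, which falls in the strong range.

strong negative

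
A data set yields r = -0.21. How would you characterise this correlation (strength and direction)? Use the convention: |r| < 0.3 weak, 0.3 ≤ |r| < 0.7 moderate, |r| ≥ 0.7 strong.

weak negative

r = -0.21 < 0 so the relationship is negative.
|r| = 0.21, which falls in the weak range.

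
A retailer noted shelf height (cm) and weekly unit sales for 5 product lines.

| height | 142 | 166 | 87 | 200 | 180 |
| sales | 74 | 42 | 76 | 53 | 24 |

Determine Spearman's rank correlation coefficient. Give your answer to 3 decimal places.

-0.700

Rank height: 2, 3, 1, 5, 4
Rank sales: 4, 2, 5, 3, 1
d = rank(height) − rank(sales): -2, 1, -4, 2, 3; Σd² = 34
ρ = 1 − 6Σd² / [n(n²−1)] = 1 − 6×34 / (5×24) = 1 − 204/120 ≈ -0.700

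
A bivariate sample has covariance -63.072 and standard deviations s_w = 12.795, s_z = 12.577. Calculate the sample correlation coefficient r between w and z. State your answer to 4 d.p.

r = Cov(w,z) / (s_w · s_z) = -63.072 / (12.795 × 12.577)
  = -63.072 / 160.9227 ≈ -0.3919

-0.3919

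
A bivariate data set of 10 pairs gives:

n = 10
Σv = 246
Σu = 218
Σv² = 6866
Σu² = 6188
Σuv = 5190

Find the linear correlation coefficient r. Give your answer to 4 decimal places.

-0.1598

r = (nΣuv − ΣuΣv) / √[(nΣu² − (Σu)²)(nΣv² − (Σv)²)]
Numerator: 10×5190 − 218×246 = -1728
Denominator: √[(61880 − 47524)(68660 − 60516)] = √[14356 × 8144] = 10812.7362
r = -1728 / 10812.7362 ≈ -0.1598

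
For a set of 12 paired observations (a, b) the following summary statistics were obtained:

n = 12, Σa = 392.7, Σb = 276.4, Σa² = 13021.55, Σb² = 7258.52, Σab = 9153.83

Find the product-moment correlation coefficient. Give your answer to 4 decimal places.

0.2786

r = (nΣab − ΣaΣb) / √[(nΣa² − (Σa)²)(nΣb² − (Σb)²)]
Numerator: 12×9153.83 − 392.7×276.4 = 1303.68
Denominator: √[(156258.6 − 154213.29)(87102.24 − 76396.96)] = √[2045.31 × 10705.28] = 4679.2752
r = 1303.68 / 4679.2752 ≈ 0.2786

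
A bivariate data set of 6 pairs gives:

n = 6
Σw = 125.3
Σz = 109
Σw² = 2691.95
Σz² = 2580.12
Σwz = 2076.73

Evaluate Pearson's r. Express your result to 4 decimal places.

r = (nΣwz − ΣwΣz) / √[(nΣw² − (Σw)²)(nΣz² − (Σz)²)]
Numerator: 6×2076.73 − 125.3×109 = -1197.32
Denominator: √[(16151.7 − 15700.09)(15480.72 − 11881)] = √[451.61 × 3599.72] = 1275.0175
r = -1197.32 / 1275.0175 ≈ -0.9391

-0.9391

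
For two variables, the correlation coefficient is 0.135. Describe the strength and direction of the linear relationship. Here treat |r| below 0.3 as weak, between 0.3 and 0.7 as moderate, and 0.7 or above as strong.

r = 0.135 > 0 so the relationship is positive.
|r| = 0.135, which falls in the weak range.

weak positive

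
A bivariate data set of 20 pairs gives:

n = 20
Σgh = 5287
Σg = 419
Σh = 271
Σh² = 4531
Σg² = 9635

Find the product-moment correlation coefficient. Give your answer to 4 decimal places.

r = (nΣgh − ΣgΣh) / √[(nΣg² − (Σg)²)(nΣh² − (Σh)²)]
Numerator: 20×5287 − 419×271 = -7809
Denominator: √[(192700 − 175561)(90620 − 73441)] = √[17139 × 17179] = 17158.9883
r = -7809 / 17158.9883 ≈ -0.4551

-0.4551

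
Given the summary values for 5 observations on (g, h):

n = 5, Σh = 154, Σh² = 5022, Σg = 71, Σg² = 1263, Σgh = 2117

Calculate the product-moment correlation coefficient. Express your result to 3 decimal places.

-0.262

r = (nΣgh − ΣgΣh) / √[(nΣg² − (Σg)²)(nΣh² − (Σh)²)]
Numerator: 5×2117 − 71×154 = -349
Denominator: √[(6315 − 5041)(25110 − 23716)] = √[1274 × 1394] = 1332.6500
r = -349 / 1332.6500 ≈ -0.262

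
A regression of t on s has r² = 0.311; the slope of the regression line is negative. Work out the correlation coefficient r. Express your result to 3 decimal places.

-0.558

|r| = √0.311 = 0.558
The association is negative, so r = −0.558.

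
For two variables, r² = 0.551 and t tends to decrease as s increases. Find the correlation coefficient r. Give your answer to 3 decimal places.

|r| = √0.551 = 0.742
The association is negative, so r = −0.742.

-0.742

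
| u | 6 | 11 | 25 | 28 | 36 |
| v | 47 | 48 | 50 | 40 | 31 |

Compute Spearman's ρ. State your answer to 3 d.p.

Rank u: 1, 2, 3, 4, 5
Rank v: 3, 4, 5, 2, 1
d = rank(u) − rank(v): -2, -2, -2, 2, 4; Σd² = 32
ρ = 1 − 6Σd² / [n(n²−1)] = 1 − 6×32 / (5×24) = 1 − 192/120 ≈ -0.600

-0.600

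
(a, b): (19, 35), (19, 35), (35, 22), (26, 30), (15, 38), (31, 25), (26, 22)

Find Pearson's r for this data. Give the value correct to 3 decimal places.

n = 7, Σa = 171, Σb = 207, Σa² = 4485, Σb² = 6387, Σab = 4797
nΣab − ΣaΣb = 33579 − 35397 = -1818
nΣa² − (Σa)² = 31395 − 29241 = 2154; nΣb² − (Σb)² = 44709 − 42849 = 1860
r = -1818 / √(2154 × 1860) = -1818 / 2001.6094 ≈ -0.908

-0.908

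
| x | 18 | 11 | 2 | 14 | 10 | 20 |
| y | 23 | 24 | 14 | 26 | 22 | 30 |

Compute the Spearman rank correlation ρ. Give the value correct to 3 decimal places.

0.829

Rank x: 5, 3, 1, 4, 2, 6
Rank y: 3, 4, 1, 5, 2, 6
d = rank(x) − rank(y): 2, -1, 0, -1, 0, 0; Σd² = 6
ρ = 1 − 6Σd² / [n(n²−1)] = 1 − 6×6 / (6×35) = 1 − 36/210 ≈ 0.829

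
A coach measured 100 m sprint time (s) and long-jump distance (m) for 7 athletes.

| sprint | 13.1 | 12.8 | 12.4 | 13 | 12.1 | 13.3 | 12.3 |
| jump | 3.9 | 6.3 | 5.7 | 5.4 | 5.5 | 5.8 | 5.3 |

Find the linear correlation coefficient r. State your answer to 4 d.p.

n = 7, Σx = 89, Σy = 37.9, Σx² = 1132.8, Σy² = 208.53, Σxy = 481.49
nΣxy − ΣxΣy = 3370.43 − 3373.1 = -2.67
nΣx² − (Σx)² = 7929.6 − 7921 = 8.6; nΣy² − (Σy)² = 1459.71 − 1436.41 = 23.3
r = -2.67 / √(8.6 × 23.3) = -2.67 / 14.1556 ≈ -0.1886

-0.1886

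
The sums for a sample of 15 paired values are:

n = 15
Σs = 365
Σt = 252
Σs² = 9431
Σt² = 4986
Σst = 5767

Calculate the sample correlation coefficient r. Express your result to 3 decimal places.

r = (nΣst − ΣsΣt) / √[(nΣs² − (Σs)²)(nΣt² − (Σt)²)]
Numerator: 15×5767 − 365×252 = -5475
Denominator: √[(141465 − 133225)(74790 − 63504)] = √[8240 × 11286] = 9643.4766
r = -5475 / 9643.4766 ≈ -0.568

-0.568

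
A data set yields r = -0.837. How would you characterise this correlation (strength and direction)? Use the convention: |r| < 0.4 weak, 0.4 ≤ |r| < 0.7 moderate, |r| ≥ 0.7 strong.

strong negative

r = -0.837 < 0 so the relationship is negative.
|r| = 0.837, which falls in the strong range.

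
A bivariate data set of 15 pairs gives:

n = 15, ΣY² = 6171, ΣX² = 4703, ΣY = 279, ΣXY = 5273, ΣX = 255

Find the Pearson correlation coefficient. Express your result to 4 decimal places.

r = (nΣXY − ΣXΣY) / √[(nΣX² − (ΣX)²)(nΣY² − (ΣY)²)]
Numerator: 15×5273 − 255×279 = 7950
Denominator: √[(70545 − 65025)(92565 − 77841)] = √[5520 × 14724] = 9015.3469
r = 7950 / 9015.3469 ≈ 0.8818

0.8818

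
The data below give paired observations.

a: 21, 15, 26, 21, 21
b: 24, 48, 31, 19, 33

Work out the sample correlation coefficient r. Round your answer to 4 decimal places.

n = 5, Σa = 104, Σb = 155, Σa² = 2224, Σb² = 5291, Σab = 3122
nΣab − ΣaΣb = 15610 − 16120 = -510
nΣa² − (Σa)² = 11120 − 10816 = 304; nΣb² − (Σb)² = 26455 − 24025 = 2430
r = -510 / √(304 × 2430) = -510 / 859.4882 ≈ -0.5934

-0.5934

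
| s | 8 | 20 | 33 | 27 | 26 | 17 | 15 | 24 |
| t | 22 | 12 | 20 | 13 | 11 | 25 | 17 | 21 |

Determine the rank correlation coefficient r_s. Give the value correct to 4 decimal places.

Rank s: 1, 4, 8, 7, 6, 3, 2, 5
Rank t: 7, 2, 5, 3, 1, 8, 4, 6
d = rank(s) − rank(t): -6, 2, 3, 4, 5, -5, -2, -1; Σd² = 120
ρ = 1 − 6Σd² / [n(n²−1)] = 1 − 6×120 / (8×63) = 1 − 720/504 ≈ -0.4286

-0.4286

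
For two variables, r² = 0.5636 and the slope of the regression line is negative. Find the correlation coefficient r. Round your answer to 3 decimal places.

-0.751

|r| = √0.5636 = 0.751
The association is negative, so r = −0.751.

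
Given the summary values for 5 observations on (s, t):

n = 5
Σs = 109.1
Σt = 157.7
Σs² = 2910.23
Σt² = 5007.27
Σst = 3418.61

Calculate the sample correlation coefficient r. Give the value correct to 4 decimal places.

-0.1684

r = (nΣst − ΣsΣt) / √[(nΣs² − (Σs)²)(nΣt² − (Σt)²)]
Numerator: 5×3418.61 − 109.1×157.7 = -112.02
Denominator: √[(14551.15 − 11902.81)(25036.35 − 24869.29)] = √[2648.34 × 167.06] = 665.1554
r = -112.02 / 665.1554 ≈ -0.1684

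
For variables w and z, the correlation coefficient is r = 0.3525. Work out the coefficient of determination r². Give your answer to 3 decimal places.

r² = (0.3525)² = 0.124

0.124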